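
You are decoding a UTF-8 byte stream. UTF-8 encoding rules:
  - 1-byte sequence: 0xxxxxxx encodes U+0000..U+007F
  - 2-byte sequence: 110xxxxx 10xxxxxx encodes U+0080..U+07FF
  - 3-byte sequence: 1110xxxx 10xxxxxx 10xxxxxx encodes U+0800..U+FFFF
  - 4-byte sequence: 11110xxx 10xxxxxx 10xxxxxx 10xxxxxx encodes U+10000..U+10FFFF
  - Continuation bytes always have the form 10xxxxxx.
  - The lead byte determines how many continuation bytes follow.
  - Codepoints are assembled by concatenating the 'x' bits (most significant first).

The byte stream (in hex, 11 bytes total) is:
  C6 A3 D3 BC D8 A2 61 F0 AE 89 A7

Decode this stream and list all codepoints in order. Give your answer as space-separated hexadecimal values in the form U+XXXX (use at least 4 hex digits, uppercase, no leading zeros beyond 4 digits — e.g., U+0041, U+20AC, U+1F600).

Byte[0]=C6: 2-byte lead, need 1 cont bytes. acc=0x6
Byte[1]=A3: continuation. acc=(acc<<6)|0x23=0x1A3
Completed: cp=U+01A3 (starts at byte 0)
Byte[2]=D3: 2-byte lead, need 1 cont bytes. acc=0x13
Byte[3]=BC: continuation. acc=(acc<<6)|0x3C=0x4FC
Completed: cp=U+04FC (starts at byte 2)
Byte[4]=D8: 2-byte lead, need 1 cont bytes. acc=0x18
Byte[5]=A2: continuation. acc=(acc<<6)|0x22=0x622
Completed: cp=U+0622 (starts at byte 4)
Byte[6]=61: 1-byte ASCII. cp=U+0061
Byte[7]=F0: 4-byte lead, need 3 cont bytes. acc=0x0
Byte[8]=AE: continuation. acc=(acc<<6)|0x2E=0x2E
Byte[9]=89: continuation. acc=(acc<<6)|0x09=0xB89
Byte[10]=A7: continuation. acc=(acc<<6)|0x27=0x2E267
Completed: cp=U+2E267 (starts at byte 7)

Answer: U+01A3 U+04FC U+0622 U+0061 U+2E267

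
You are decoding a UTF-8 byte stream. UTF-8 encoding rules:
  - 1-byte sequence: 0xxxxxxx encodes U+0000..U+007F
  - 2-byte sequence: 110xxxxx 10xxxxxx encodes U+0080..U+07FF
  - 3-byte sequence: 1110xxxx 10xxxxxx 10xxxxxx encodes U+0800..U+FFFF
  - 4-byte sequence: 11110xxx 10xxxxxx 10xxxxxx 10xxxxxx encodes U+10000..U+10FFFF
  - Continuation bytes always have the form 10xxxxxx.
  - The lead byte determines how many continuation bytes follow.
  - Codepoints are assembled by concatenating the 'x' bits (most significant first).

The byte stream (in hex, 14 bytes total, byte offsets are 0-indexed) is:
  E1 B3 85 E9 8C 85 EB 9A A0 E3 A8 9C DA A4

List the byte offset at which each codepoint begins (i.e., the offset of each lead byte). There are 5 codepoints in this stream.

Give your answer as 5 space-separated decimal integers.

Byte[0]=E1: 3-byte lead, need 2 cont bytes. acc=0x1
Byte[1]=B3: continuation. acc=(acc<<6)|0x33=0x73
Byte[2]=85: continuation. acc=(acc<<6)|0x05=0x1CC5
Completed: cp=U+1CC5 (starts at byte 0)
Byte[3]=E9: 3-byte lead, need 2 cont bytes. acc=0x9
Byte[4]=8C: continuation. acc=(acc<<6)|0x0C=0x24C
Byte[5]=85: continuation. acc=(acc<<6)|0x05=0x9305
Completed: cp=U+9305 (starts at byte 3)
Byte[6]=EB: 3-byte lead, need 2 cont bytes. acc=0xB
Byte[7]=9A: continuation. acc=(acc<<6)|0x1A=0x2DA
Byte[8]=A0: continuation. acc=(acc<<6)|0x20=0xB6A0
Completed: cp=U+B6A0 (starts at byte 6)
Byte[9]=E3: 3-byte lead, need 2 cont bytes. acc=0x3
Byte[10]=A8: continuation. acc=(acc<<6)|0x28=0xE8
Byte[11]=9C: continuation. acc=(acc<<6)|0x1C=0x3A1C
Completed: cp=U+3A1C (starts at byte 9)
Byte[12]=DA: 2-byte lead, need 1 cont bytes. acc=0x1A
Byte[13]=A4: continuation. acc=(acc<<6)|0x24=0x6A4
Completed: cp=U+06A4 (starts at byte 12)

Answer: 0 3 6 9 12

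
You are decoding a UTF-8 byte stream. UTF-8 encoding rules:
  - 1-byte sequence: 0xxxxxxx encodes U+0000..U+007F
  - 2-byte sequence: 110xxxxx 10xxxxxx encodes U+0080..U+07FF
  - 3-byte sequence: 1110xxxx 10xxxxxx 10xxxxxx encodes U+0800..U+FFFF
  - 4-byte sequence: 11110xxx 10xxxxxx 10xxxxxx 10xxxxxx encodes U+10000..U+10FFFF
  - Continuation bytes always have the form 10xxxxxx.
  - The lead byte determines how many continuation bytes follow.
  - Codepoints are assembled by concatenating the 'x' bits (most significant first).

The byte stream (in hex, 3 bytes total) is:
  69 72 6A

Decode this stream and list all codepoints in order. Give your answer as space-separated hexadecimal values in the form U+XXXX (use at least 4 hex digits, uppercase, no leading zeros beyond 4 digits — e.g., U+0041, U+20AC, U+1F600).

Byte[0]=69: 1-byte ASCII. cp=U+0069
Byte[1]=72: 1-byte ASCII. cp=U+0072
Byte[2]=6A: 1-byte ASCII. cp=U+006A

Answer: U+0069 U+0072 U+006A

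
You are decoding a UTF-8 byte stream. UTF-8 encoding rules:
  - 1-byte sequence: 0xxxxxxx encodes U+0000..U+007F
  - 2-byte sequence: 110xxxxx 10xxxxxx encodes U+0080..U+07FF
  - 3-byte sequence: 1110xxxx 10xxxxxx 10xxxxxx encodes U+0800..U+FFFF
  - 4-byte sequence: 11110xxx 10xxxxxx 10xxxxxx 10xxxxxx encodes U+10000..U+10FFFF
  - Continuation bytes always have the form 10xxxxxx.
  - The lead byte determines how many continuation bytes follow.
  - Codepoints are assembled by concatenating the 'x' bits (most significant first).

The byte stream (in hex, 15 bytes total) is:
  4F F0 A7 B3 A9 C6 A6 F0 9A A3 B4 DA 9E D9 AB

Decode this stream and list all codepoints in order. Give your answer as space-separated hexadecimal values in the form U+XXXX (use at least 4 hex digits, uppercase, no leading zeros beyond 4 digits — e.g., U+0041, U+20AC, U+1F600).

Answer: U+004F U+27CE9 U+01A6 U+1A8F4 U+069E U+066B

Derivation:
Byte[0]=4F: 1-byte ASCII. cp=U+004F
Byte[1]=F0: 4-byte lead, need 3 cont bytes. acc=0x0
Byte[2]=A7: continuation. acc=(acc<<6)|0x27=0x27
Byte[3]=B3: continuation. acc=(acc<<6)|0x33=0x9F3
Byte[4]=A9: continuation. acc=(acc<<6)|0x29=0x27CE9
Completed: cp=U+27CE9 (starts at byte 1)
Byte[5]=C6: 2-byte lead, need 1 cont bytes. acc=0x6
Byte[6]=A6: continuation. acc=(acc<<6)|0x26=0x1A6
Completed: cp=U+01A6 (starts at byte 5)
Byte[7]=F0: 4-byte lead, need 3 cont bytes. acc=0x0
Byte[8]=9A: continuation. acc=(acc<<6)|0x1A=0x1A
Byte[9]=A3: continuation. acc=(acc<<6)|0x23=0x6A3
Byte[10]=B4: continuation. acc=(acc<<6)|0x34=0x1A8F4
Completed: cp=U+1A8F4 (starts at byte 7)
Byte[11]=DA: 2-byte lead, need 1 cont bytes. acc=0x1A
Byte[12]=9E: continuation. acc=(acc<<6)|0x1E=0x69E
Completed: cp=U+069E (starts at byte 11)
Byte[13]=D9: 2-byte lead, need 1 cont bytes. acc=0x19
Byte[14]=AB: continuation. acc=(acc<<6)|0x2B=0x66B
Completed: cp=U+066B (starts at byte 13)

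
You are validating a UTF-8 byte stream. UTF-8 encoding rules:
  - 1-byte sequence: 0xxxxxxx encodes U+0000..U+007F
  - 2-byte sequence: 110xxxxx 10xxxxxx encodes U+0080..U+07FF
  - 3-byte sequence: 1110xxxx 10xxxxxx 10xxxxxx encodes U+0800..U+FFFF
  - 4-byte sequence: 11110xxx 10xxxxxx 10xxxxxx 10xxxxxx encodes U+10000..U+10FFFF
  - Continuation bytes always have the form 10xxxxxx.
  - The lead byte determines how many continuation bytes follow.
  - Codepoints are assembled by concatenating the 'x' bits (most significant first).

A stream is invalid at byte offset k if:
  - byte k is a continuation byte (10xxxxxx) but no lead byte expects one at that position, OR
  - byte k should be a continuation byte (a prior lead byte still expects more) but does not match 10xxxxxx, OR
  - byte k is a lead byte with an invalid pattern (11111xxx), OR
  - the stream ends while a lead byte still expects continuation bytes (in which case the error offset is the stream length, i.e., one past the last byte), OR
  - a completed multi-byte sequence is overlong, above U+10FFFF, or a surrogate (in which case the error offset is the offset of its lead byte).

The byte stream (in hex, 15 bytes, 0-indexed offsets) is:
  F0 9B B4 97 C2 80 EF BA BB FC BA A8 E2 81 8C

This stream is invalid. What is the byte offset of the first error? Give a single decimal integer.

Byte[0]=F0: 4-byte lead, need 3 cont bytes. acc=0x0
Byte[1]=9B: continuation. acc=(acc<<6)|0x1B=0x1B
Byte[2]=B4: continuation. acc=(acc<<6)|0x34=0x6F4
Byte[3]=97: continuation. acc=(acc<<6)|0x17=0x1BD17
Completed: cp=U+1BD17 (starts at byte 0)
Byte[4]=C2: 2-byte lead, need 1 cont bytes. acc=0x2
Byte[5]=80: continuation. acc=(acc<<6)|0x00=0x80
Completed: cp=U+0080 (starts at byte 4)
Byte[6]=EF: 3-byte lead, need 2 cont bytes. acc=0xF
Byte[7]=BA: continuation. acc=(acc<<6)|0x3A=0x3FA
Byte[8]=BB: continuation. acc=(acc<<6)|0x3B=0xFEBB
Completed: cp=U+FEBB (starts at byte 6)
Byte[9]=FC: INVALID lead byte (not 0xxx/110x/1110/11110)

Answer: 9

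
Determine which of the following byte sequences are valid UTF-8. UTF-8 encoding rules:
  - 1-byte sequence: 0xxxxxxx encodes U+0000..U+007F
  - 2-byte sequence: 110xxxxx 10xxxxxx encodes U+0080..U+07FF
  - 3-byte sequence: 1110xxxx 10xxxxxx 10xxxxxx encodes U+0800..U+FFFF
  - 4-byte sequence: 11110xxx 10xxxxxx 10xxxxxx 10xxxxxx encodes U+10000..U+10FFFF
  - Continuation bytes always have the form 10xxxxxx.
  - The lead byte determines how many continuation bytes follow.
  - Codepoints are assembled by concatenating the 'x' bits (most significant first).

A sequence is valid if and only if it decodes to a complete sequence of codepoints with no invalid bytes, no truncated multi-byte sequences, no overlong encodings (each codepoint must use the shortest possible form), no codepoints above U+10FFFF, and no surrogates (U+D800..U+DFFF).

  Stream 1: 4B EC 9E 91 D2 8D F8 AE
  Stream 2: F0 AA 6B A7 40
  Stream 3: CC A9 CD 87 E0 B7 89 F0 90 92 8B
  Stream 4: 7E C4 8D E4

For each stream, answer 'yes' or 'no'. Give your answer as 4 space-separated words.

Answer: no no yes no

Derivation:
Stream 1: error at byte offset 6. INVALID
Stream 2: error at byte offset 2. INVALID
Stream 3: decodes cleanly. VALID
Stream 4: error at byte offset 4. INVALID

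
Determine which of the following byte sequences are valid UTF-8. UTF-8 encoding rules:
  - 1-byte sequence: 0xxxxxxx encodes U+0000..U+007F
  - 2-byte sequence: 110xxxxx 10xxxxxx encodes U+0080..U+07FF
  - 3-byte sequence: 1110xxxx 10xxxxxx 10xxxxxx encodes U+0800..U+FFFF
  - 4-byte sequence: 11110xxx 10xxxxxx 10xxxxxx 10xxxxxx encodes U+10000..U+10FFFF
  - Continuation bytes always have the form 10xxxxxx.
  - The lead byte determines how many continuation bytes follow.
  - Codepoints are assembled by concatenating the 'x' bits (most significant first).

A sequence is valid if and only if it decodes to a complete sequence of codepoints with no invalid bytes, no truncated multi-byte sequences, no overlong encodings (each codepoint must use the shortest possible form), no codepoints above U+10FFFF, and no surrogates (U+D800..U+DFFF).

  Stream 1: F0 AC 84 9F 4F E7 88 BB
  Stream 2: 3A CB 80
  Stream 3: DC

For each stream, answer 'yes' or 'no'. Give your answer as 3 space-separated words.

Stream 1: decodes cleanly. VALID
Stream 2: decodes cleanly. VALID
Stream 3: error at byte offset 1. INVALID

Answer: yes yes no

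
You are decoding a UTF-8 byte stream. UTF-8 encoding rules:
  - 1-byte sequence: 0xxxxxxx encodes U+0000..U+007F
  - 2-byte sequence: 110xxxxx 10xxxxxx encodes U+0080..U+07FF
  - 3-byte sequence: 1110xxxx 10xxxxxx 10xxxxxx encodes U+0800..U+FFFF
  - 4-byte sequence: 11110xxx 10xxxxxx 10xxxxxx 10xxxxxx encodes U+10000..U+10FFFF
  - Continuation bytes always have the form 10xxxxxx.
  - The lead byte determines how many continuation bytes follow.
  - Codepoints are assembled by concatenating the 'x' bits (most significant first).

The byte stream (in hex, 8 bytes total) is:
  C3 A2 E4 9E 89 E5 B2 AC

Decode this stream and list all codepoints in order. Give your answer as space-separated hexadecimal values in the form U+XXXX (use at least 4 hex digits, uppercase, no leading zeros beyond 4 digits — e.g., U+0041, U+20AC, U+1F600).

Answer: U+00E2 U+4789 U+5CAC

Derivation:
Byte[0]=C3: 2-byte lead, need 1 cont bytes. acc=0x3
Byte[1]=A2: continuation. acc=(acc<<6)|0x22=0xE2
Completed: cp=U+00E2 (starts at byte 0)
Byte[2]=E4: 3-byte lead, need 2 cont bytes. acc=0x4
Byte[3]=9E: continuation. acc=(acc<<6)|0x1E=0x11E
Byte[4]=89: continuation. acc=(acc<<6)|0x09=0x4789
Completed: cp=U+4789 (starts at byte 2)
Byte[5]=E5: 3-byte lead, need 2 cont bytes. acc=0x5
Byte[6]=B2: continuation. acc=(acc<<6)|0x32=0x172
Byte[7]=AC: continuation. acc=(acc<<6)|0x2C=0x5CAC
Completed: cp=U+5CAC (starts at byte 5)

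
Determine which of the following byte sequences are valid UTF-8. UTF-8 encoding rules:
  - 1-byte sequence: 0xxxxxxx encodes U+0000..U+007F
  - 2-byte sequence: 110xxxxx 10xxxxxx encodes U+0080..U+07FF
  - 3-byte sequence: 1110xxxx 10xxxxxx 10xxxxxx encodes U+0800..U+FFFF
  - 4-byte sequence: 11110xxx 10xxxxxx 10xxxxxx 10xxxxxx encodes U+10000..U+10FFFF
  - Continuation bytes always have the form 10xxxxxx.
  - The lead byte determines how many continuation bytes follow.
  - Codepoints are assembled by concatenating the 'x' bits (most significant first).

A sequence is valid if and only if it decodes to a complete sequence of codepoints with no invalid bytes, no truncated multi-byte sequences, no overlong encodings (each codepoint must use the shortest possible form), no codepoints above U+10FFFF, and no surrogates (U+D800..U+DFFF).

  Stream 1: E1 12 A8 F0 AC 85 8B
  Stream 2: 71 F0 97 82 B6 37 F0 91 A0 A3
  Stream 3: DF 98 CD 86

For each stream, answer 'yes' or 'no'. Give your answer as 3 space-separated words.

Stream 1: error at byte offset 1. INVALID
Stream 2: decodes cleanly. VALID
Stream 3: decodes cleanly. VALID

Answer: no yes yes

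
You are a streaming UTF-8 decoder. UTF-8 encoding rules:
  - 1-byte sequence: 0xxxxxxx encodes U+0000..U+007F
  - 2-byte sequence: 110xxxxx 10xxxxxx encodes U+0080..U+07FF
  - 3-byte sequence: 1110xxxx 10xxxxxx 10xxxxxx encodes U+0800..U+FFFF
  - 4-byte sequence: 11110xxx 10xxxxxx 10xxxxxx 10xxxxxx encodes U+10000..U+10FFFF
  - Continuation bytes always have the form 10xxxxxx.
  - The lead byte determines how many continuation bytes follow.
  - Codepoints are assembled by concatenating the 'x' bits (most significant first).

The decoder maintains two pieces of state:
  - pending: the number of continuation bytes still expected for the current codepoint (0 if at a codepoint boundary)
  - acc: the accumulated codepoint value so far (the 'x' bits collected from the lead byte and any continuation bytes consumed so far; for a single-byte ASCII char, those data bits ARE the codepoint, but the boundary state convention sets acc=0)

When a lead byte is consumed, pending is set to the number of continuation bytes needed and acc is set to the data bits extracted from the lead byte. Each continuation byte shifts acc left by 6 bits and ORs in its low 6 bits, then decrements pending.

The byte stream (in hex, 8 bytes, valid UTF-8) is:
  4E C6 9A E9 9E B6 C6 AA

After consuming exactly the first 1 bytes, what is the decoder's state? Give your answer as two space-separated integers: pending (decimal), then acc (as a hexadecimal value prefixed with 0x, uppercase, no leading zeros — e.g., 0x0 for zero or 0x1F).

Answer: 0 0x0

Derivation:
Byte[0]=4E: 1-byte. pending=0, acc=0x0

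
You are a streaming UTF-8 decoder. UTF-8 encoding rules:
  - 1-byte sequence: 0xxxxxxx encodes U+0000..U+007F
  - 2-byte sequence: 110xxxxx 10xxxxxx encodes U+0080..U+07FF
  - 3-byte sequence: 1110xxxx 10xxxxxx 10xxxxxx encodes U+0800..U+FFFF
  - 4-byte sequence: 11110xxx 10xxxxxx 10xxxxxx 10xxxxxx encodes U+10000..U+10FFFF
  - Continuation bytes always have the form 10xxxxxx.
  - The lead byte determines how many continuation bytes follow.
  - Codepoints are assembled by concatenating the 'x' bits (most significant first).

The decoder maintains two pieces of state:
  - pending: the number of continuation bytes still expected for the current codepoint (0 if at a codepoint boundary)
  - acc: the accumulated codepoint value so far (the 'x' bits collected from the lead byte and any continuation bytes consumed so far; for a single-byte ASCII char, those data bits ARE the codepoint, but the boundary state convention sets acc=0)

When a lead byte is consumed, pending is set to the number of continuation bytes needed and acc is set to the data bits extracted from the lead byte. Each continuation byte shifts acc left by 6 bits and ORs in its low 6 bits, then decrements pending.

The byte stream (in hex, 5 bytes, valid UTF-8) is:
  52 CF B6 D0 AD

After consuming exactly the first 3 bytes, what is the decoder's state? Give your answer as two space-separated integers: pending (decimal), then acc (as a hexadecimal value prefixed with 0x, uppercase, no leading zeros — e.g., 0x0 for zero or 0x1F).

Answer: 0 0x3F6

Derivation:
Byte[0]=52: 1-byte. pending=0, acc=0x0
Byte[1]=CF: 2-byte lead. pending=1, acc=0xF
Byte[2]=B6: continuation. acc=(acc<<6)|0x36=0x3F6, pending=0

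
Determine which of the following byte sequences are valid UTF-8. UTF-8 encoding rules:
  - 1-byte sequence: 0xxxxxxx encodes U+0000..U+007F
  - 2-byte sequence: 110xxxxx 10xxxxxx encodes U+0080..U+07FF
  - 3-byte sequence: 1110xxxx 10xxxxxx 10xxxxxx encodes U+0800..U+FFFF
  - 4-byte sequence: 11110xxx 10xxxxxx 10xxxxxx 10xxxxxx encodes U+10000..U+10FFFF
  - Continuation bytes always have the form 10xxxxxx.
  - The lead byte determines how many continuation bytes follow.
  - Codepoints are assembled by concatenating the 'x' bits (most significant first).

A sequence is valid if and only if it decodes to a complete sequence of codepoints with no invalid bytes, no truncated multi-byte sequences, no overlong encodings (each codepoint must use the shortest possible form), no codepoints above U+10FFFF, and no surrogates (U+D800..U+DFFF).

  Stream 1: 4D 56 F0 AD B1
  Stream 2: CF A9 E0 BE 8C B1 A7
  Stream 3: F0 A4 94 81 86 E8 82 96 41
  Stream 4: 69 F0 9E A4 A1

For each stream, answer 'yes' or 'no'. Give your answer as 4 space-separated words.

Answer: no no no yes

Derivation:
Stream 1: error at byte offset 5. INVALID
Stream 2: error at byte offset 5. INVALID
Stream 3: error at byte offset 4. INVALID
Stream 4: decodes cleanly. VALID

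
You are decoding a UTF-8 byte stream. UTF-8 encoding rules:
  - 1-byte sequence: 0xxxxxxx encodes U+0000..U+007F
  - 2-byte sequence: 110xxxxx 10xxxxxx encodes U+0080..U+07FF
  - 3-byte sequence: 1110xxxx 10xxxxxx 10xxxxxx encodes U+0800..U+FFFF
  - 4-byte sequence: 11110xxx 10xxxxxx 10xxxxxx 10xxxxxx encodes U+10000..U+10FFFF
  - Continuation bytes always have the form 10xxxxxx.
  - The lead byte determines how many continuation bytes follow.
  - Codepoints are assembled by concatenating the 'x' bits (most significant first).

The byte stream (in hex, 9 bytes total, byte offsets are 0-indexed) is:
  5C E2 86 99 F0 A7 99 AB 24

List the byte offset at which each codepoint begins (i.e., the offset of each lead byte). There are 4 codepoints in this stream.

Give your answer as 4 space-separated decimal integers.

Answer: 0 1 4 8

Derivation:
Byte[0]=5C: 1-byte ASCII. cp=U+005C
Byte[1]=E2: 3-byte lead, need 2 cont bytes. acc=0x2
Byte[2]=86: continuation. acc=(acc<<6)|0x06=0x86
Byte[3]=99: continuation. acc=(acc<<6)|0x19=0x2199
Completed: cp=U+2199 (starts at byte 1)
Byte[4]=F0: 4-byte lead, need 3 cont bytes. acc=0x0
Byte[5]=A7: continuation. acc=(acc<<6)|0x27=0x27
Byte[6]=99: continuation. acc=(acc<<6)|0x19=0x9D9
Byte[7]=AB: continuation. acc=(acc<<6)|0x2B=0x2766B
Completed: cp=U+2766B (starts at byte 4)
Byte[8]=24: 1-byte ASCII. cp=U+0024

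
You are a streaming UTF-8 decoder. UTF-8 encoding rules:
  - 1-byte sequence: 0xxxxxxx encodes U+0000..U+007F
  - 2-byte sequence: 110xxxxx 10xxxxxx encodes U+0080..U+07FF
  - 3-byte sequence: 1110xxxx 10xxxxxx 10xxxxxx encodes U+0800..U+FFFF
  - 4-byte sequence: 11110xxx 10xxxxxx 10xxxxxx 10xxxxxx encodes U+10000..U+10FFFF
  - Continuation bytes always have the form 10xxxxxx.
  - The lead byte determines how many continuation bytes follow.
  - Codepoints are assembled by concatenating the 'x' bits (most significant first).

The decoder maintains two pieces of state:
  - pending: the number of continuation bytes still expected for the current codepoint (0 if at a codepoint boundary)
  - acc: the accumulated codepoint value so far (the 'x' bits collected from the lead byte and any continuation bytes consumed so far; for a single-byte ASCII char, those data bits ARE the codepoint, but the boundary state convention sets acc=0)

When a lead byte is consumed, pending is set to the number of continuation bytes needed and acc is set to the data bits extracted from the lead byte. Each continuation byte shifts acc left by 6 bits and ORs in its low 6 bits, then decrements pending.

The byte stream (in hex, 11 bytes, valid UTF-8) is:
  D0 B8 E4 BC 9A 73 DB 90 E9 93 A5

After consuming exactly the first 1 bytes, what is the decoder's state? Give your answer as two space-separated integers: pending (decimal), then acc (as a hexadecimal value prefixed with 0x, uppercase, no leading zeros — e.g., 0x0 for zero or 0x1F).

Byte[0]=D0: 2-byte lead. pending=1, acc=0x10

Answer: 1 0x10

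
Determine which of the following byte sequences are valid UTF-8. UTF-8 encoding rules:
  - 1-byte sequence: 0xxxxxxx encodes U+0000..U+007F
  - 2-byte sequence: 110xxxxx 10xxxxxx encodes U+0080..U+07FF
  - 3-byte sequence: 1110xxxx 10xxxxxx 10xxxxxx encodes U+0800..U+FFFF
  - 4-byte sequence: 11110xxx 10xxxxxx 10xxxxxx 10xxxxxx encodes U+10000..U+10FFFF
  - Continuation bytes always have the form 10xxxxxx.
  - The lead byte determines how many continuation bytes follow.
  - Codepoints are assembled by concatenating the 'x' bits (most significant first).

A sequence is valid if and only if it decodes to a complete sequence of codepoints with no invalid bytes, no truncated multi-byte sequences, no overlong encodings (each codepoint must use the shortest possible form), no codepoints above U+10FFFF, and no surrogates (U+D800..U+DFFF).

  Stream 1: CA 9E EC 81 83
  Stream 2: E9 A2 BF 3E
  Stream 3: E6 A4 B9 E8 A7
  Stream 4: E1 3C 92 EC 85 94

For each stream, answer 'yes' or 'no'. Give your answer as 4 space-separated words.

Stream 1: decodes cleanly. VALID
Stream 2: decodes cleanly. VALID
Stream 3: error at byte offset 5. INVALID
Stream 4: error at byte offset 1. INVALID

Answer: yes yes no no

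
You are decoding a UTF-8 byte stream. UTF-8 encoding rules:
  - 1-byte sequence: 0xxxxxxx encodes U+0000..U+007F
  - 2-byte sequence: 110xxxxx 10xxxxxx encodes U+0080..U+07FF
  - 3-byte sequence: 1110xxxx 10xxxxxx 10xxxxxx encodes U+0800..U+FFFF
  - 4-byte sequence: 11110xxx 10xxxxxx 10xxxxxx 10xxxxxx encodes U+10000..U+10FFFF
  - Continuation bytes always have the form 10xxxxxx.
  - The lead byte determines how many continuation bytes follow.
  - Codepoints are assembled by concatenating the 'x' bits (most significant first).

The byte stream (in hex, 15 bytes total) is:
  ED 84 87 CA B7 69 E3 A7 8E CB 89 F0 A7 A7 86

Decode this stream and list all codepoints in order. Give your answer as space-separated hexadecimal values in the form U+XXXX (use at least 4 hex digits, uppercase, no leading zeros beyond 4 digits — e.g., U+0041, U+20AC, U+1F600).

Answer: U+D107 U+02B7 U+0069 U+39CE U+02C9 U+279C6

Derivation:
Byte[0]=ED: 3-byte lead, need 2 cont bytes. acc=0xD
Byte[1]=84: continuation. acc=(acc<<6)|0x04=0x344
Byte[2]=87: continuation. acc=(acc<<6)|0x07=0xD107
Completed: cp=U+D107 (starts at byte 0)
Byte[3]=CA: 2-byte lead, need 1 cont bytes. acc=0xA
Byte[4]=B7: continuation. acc=(acc<<6)|0x37=0x2B7
Completed: cp=U+02B7 (starts at byte 3)
Byte[5]=69: 1-byte ASCII. cp=U+0069
Byte[6]=E3: 3-byte lead, need 2 cont bytes. acc=0x3
Byte[7]=A7: continuation. acc=(acc<<6)|0x27=0xE7
Byte[8]=8E: continuation. acc=(acc<<6)|0x0E=0x39CE
Completed: cp=U+39CE (starts at byte 6)
Byte[9]=CB: 2-byte lead, need 1 cont bytes. acc=0xB
Byte[10]=89: continuation. acc=(acc<<6)|0x09=0x2C9
Completed: cp=U+02C9 (starts at byte 9)
Byte[11]=F0: 4-byte lead, need 3 cont bytes. acc=0x0
Byte[12]=A7: continuation. acc=(acc<<6)|0x27=0x27
Byte[13]=A7: continuation. acc=(acc<<6)|0x27=0x9E7
Byte[14]=86: continuation. acc=(acc<<6)|0x06=0x279C6
Completed: cp=U+279C6 (starts at byte 11)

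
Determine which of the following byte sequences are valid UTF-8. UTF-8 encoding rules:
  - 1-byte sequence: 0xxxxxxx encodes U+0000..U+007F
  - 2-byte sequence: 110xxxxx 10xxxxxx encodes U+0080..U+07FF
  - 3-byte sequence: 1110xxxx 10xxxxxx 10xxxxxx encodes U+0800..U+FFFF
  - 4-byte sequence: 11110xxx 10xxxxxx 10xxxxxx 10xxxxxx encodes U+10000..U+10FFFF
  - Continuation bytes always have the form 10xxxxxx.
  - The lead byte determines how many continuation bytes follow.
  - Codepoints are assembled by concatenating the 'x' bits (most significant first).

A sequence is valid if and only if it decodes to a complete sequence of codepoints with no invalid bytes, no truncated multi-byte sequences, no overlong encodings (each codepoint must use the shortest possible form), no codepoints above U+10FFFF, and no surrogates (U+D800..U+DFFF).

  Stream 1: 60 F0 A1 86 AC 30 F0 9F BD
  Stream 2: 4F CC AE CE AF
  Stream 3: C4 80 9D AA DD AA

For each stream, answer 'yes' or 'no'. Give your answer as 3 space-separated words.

Stream 1: error at byte offset 9. INVALID
Stream 2: decodes cleanly. VALID
Stream 3: error at byte offset 2. INVALID

Answer: no yes no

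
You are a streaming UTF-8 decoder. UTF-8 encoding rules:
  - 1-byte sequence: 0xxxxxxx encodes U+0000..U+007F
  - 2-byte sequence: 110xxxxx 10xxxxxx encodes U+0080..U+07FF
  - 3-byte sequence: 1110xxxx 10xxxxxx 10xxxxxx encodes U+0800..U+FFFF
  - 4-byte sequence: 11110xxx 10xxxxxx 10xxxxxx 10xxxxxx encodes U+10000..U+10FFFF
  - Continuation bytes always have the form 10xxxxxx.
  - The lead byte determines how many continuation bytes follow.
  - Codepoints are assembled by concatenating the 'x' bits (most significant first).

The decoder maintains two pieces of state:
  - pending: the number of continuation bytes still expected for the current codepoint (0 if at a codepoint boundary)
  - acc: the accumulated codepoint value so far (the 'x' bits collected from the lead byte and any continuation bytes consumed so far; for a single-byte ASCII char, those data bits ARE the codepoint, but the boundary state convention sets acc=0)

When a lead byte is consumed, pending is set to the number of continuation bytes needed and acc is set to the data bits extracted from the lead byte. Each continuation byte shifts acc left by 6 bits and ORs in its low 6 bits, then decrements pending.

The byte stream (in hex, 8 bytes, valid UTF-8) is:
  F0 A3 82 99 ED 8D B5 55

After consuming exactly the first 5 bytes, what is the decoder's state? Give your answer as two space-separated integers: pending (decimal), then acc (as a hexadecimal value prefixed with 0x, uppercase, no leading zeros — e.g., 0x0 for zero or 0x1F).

Byte[0]=F0: 4-byte lead. pending=3, acc=0x0
Byte[1]=A3: continuation. acc=(acc<<6)|0x23=0x23, pending=2
Byte[2]=82: continuation. acc=(acc<<6)|0x02=0x8C2, pending=1
Byte[3]=99: continuation. acc=(acc<<6)|0x19=0x23099, pending=0
Byte[4]=ED: 3-byte lead. pending=2, acc=0xD

Answer: 2 0xD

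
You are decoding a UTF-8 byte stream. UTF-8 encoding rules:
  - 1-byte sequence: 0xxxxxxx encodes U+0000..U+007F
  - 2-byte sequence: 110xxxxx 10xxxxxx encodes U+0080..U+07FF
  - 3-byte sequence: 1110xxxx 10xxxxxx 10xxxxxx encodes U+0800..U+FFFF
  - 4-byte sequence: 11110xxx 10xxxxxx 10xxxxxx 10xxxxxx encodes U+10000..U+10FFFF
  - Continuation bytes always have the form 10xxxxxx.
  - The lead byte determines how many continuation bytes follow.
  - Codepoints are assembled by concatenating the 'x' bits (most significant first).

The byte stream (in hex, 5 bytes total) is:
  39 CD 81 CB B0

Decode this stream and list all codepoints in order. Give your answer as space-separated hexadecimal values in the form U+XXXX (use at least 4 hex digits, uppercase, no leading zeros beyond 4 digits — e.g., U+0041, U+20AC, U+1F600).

Byte[0]=39: 1-byte ASCII. cp=U+0039
Byte[1]=CD: 2-byte lead, need 1 cont bytes. acc=0xD
Byte[2]=81: continuation. acc=(acc<<6)|0x01=0x341
Completed: cp=U+0341 (starts at byte 1)
Byte[3]=CB: 2-byte lead, need 1 cont bytes. acc=0xB
Byte[4]=B0: continuation. acc=(acc<<6)|0x30=0x2F0
Completed: cp=U+02F0 (starts at byte 3)

Answer: U+0039 U+0341 U+02F0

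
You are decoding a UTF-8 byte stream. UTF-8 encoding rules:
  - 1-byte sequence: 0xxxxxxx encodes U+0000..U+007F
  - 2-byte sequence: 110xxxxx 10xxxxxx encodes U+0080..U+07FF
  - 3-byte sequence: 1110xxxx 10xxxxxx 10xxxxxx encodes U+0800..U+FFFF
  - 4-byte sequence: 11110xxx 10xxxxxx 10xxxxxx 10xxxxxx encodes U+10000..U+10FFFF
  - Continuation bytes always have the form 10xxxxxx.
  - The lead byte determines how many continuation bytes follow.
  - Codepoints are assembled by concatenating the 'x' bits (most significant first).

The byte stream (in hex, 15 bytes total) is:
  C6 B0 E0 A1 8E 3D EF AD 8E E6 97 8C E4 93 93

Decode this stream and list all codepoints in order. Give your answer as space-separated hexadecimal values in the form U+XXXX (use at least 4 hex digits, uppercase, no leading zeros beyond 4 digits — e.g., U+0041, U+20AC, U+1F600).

Answer: U+01B0 U+084E U+003D U+FB4E U+65CC U+44D3

Derivation:
Byte[0]=C6: 2-byte lead, need 1 cont bytes. acc=0x6
Byte[1]=B0: continuation. acc=(acc<<6)|0x30=0x1B0
Completed: cp=U+01B0 (starts at byte 0)
Byte[2]=E0: 3-byte lead, need 2 cont bytes. acc=0x0
Byte[3]=A1: continuation. acc=(acc<<6)|0x21=0x21
Byte[4]=8E: continuation. acc=(acc<<6)|0x0E=0x84E
Completed: cp=U+084E (starts at byte 2)
Byte[5]=3D: 1-byte ASCII. cp=U+003D
Byte[6]=EF: 3-byte lead, need 2 cont bytes. acc=0xF
Byte[7]=AD: continuation. acc=(acc<<6)|0x2D=0x3ED
Byte[8]=8E: continuation. acc=(acc<<6)|0x0E=0xFB4E
Completed: cp=U+FB4E (starts at byte 6)
Byte[9]=E6: 3-byte lead, need 2 cont bytes. acc=0x6
Byte[10]=97: continuation. acc=(acc<<6)|0x17=0x197
Byte[11]=8C: continuation. acc=(acc<<6)|0x0C=0x65CC
Completed: cp=U+65CC (starts at byte 9)
Byte[12]=E4: 3-byte lead, need 2 cont bytes. acc=0x4
Byte[13]=93: continuation. acc=(acc<<6)|0x13=0x113
Byte[14]=93: continuation. acc=(acc<<6)|0x13=0x44D3
Completed: cp=U+44D3 (starts at byte 12)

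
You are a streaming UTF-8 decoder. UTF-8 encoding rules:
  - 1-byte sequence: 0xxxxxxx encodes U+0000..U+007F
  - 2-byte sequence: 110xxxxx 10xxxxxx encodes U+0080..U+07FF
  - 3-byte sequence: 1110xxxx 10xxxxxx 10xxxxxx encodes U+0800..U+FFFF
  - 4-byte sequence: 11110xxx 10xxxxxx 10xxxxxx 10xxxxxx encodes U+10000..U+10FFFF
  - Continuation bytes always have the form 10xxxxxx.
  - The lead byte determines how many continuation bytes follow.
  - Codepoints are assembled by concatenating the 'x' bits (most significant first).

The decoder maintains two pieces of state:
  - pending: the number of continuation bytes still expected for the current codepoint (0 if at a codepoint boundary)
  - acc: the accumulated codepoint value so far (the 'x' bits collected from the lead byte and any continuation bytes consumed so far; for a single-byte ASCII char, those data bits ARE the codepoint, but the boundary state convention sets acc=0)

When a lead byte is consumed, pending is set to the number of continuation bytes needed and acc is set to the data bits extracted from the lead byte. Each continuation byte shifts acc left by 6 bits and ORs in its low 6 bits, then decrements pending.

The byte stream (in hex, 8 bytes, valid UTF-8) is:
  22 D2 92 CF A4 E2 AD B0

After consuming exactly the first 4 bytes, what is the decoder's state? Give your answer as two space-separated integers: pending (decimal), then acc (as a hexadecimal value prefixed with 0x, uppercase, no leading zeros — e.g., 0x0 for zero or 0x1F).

Answer: 1 0xF

Derivation:
Byte[0]=22: 1-byte. pending=0, acc=0x0
Byte[1]=D2: 2-byte lead. pending=1, acc=0x12
Byte[2]=92: continuation. acc=(acc<<6)|0x12=0x492, pending=0
Byte[3]=CF: 2-byte lead. pending=1, acc=0xF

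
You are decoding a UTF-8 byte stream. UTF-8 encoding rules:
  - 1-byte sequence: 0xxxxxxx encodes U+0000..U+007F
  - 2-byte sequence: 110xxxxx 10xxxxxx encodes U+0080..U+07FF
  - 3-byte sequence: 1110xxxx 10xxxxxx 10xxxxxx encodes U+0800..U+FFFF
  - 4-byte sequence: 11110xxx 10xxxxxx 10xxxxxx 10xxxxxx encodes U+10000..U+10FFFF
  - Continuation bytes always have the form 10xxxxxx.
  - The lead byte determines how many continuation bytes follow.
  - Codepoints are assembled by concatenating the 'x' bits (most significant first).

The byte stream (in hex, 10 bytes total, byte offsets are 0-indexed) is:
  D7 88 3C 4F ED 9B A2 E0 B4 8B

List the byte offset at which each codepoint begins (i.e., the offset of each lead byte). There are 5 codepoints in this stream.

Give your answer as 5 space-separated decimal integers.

Answer: 0 2 3 4 7

Derivation:
Byte[0]=D7: 2-byte lead, need 1 cont bytes. acc=0x17
Byte[1]=88: continuation. acc=(acc<<6)|0x08=0x5C8
Completed: cp=U+05C8 (starts at byte 0)
Byte[2]=3C: 1-byte ASCII. cp=U+003C
Byte[3]=4F: 1-byte ASCII. cp=U+004F
Byte[4]=ED: 3-byte lead, need 2 cont bytes. acc=0xD
Byte[5]=9B: continuation. acc=(acc<<6)|0x1B=0x35B
Byte[6]=A2: continuation. acc=(acc<<6)|0x22=0xD6E2
Completed: cp=U+D6E2 (starts at byte 4)
Byte[7]=E0: 3-byte lead, need 2 cont bytes. acc=0x0
Byte[8]=B4: continuation. acc=(acc<<6)|0x34=0x34
Byte[9]=8B: continuation. acc=(acc<<6)|0x0B=0xD0B
Completed: cp=U+0D0B (starts at byte 7)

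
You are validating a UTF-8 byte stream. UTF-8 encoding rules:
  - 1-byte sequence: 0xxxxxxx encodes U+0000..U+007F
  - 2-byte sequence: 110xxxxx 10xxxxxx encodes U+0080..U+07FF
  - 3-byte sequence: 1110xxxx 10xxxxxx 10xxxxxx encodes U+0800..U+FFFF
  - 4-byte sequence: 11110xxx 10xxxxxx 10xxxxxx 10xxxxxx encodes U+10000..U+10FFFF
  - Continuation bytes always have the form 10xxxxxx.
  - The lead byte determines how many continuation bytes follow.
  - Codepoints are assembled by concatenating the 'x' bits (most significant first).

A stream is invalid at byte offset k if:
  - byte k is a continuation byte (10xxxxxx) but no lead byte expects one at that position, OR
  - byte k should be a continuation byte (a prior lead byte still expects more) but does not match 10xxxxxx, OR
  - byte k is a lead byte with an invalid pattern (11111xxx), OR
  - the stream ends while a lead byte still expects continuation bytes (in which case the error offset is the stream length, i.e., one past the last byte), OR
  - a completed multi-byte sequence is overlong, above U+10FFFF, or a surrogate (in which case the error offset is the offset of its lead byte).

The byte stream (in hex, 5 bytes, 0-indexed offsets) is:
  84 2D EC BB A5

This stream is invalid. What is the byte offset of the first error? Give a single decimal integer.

Byte[0]=84: INVALID lead byte (not 0xxx/110x/1110/11110)

Answer: 0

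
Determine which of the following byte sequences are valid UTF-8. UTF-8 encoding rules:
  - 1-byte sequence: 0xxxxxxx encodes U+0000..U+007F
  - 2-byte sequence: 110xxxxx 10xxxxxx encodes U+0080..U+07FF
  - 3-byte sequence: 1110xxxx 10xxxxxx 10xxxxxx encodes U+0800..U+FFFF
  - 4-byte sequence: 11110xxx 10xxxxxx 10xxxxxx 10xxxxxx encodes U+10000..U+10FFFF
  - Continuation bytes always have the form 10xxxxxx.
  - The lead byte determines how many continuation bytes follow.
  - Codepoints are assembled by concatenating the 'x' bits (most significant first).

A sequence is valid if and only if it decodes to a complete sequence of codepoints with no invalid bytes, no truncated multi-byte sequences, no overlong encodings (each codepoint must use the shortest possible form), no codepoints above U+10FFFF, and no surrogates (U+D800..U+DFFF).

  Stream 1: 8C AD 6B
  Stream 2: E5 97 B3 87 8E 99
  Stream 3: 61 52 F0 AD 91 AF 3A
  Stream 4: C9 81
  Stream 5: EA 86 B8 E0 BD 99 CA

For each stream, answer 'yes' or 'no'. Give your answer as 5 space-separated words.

Answer: no no yes yes no

Derivation:
Stream 1: error at byte offset 0. INVALID
Stream 2: error at byte offset 3. INVALID
Stream 3: decodes cleanly. VALID
Stream 4: decodes cleanly. VALID
Stream 5: error at byte offset 7. INVALID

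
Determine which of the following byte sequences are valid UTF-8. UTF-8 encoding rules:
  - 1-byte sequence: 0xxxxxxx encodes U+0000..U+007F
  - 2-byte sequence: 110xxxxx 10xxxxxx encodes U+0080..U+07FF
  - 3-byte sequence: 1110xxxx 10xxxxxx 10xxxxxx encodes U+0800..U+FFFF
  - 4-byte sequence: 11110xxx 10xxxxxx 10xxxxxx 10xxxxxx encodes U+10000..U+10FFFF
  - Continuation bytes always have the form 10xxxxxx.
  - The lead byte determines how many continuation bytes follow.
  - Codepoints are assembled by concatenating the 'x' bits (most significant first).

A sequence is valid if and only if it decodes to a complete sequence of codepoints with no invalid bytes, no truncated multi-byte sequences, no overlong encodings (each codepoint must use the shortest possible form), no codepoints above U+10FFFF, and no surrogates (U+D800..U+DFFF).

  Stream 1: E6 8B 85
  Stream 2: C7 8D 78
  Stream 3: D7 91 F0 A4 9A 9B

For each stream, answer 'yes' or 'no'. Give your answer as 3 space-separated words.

Answer: yes yes yes

Derivation:
Stream 1: decodes cleanly. VALID
Stream 2: decodes cleanly. VALID
Stream 3: decodes cleanly. VALID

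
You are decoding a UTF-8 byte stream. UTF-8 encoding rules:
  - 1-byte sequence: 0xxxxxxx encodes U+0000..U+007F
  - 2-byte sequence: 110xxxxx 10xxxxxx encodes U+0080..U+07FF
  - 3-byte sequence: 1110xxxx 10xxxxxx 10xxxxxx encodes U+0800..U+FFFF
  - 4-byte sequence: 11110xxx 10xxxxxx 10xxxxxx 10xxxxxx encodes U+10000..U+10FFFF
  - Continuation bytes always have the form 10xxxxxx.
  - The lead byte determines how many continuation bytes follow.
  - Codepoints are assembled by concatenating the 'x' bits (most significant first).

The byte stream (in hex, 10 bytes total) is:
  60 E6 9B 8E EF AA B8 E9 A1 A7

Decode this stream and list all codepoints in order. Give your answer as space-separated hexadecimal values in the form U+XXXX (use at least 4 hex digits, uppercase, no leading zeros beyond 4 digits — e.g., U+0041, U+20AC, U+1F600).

Byte[0]=60: 1-byte ASCII. cp=U+0060
Byte[1]=E6: 3-byte lead, need 2 cont bytes. acc=0x6
Byte[2]=9B: continuation. acc=(acc<<6)|0x1B=0x19B
Byte[3]=8E: continuation. acc=(acc<<6)|0x0E=0x66CE
Completed: cp=U+66CE (starts at byte 1)
Byte[4]=EF: 3-byte lead, need 2 cont bytes. acc=0xF
Byte[5]=AA: continuation. acc=(acc<<6)|0x2A=0x3EA
Byte[6]=B8: continuation. acc=(acc<<6)|0x38=0xFAB8
Completed: cp=U+FAB8 (starts at byte 4)
Byte[7]=E9: 3-byte lead, need 2 cont bytes. acc=0x9
Byte[8]=A1: continuation. acc=(acc<<6)|0x21=0x261
Byte[9]=A7: continuation. acc=(acc<<6)|0x27=0x9867
Completed: cp=U+9867 (starts at byte 7)

Answer: U+0060 U+66CE U+FAB8 U+9867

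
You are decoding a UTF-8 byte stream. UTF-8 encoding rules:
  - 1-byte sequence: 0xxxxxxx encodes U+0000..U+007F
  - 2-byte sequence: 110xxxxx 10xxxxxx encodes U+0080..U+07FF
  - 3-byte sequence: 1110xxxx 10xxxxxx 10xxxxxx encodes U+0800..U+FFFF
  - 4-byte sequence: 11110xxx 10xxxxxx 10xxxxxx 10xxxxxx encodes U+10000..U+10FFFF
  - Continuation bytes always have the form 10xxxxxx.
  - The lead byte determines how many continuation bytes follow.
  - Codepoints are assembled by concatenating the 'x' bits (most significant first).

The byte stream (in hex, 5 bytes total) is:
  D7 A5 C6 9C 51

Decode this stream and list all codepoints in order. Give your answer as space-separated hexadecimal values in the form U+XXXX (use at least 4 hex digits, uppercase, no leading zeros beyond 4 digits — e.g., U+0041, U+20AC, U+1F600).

Byte[0]=D7: 2-byte lead, need 1 cont bytes. acc=0x17
Byte[1]=A5: continuation. acc=(acc<<6)|0x25=0x5E5
Completed: cp=U+05E5 (starts at byte 0)
Byte[2]=C6: 2-byte lead, need 1 cont bytes. acc=0x6
Byte[3]=9C: continuation. acc=(acc<<6)|0x1C=0x19C
Completed: cp=U+019C (starts at byte 2)
Byte[4]=51: 1-byte ASCII. cp=U+0051

Answer: U+05E5 U+019C U+0051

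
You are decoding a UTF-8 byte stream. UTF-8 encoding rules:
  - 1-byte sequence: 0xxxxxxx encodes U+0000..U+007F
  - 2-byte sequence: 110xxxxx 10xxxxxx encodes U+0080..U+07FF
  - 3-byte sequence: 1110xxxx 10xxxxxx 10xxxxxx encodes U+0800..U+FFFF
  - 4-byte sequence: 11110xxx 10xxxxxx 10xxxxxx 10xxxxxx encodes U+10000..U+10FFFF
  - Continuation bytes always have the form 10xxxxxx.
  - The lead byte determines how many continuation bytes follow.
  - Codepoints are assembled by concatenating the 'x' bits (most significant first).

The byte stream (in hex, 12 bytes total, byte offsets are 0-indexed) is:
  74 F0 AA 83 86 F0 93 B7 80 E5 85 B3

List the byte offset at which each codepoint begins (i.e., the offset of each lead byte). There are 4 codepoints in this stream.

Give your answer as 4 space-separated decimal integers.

Answer: 0 1 5 9

Derivation:
Byte[0]=74: 1-byte ASCII. cp=U+0074
Byte[1]=F0: 4-byte lead, need 3 cont bytes. acc=0x0
Byte[2]=AA: continuation. acc=(acc<<6)|0x2A=0x2A
Byte[3]=83: continuation. acc=(acc<<6)|0x03=0xA83
Byte[4]=86: continuation. acc=(acc<<6)|0x06=0x2A0C6
Completed: cp=U+2A0C6 (starts at byte 1)
Byte[5]=F0: 4-byte lead, need 3 cont bytes. acc=0x0
Byte[6]=93: continuation. acc=(acc<<6)|0x13=0x13
Byte[7]=B7: continuation. acc=(acc<<6)|0x37=0x4F7
Byte[8]=80: continuation. acc=(acc<<6)|0x00=0x13DC0
Completed: cp=U+13DC0 (starts at byte 5)
Byte[9]=E5: 3-byte lead, need 2 cont bytes. acc=0x5
Byte[10]=85: continuation. acc=(acc<<6)|0x05=0x145
Byte[11]=B3: continuation. acc=(acc<<6)|0x33=0x5173
Completed: cp=U+5173 (starts at byte 9)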